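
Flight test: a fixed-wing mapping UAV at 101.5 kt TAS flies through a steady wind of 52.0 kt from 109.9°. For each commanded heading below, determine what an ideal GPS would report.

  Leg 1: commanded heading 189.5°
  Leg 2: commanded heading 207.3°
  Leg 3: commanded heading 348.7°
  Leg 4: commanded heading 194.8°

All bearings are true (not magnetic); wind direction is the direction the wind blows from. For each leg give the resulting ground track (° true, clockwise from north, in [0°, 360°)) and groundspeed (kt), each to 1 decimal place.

Leg 1: track=218.5°, groundspeed=105.4 kt
Leg 2: track=232.8°, groundspeed=119.9 kt
Leg 3: track=329.6°, groundspeed=135.9 kt
Leg 4: track=222.9°, groundspeed=109.9 kt

Leg 1: heading 189.5°; drift +29.0° → track 218.5°, groundspeed 105.4 kt
Leg 2: heading 207.3°; drift +25.5° → track 232.8°, groundspeed 119.9 kt
Leg 3: heading 348.7°; drift -19.1° → track 329.6°, groundspeed 135.9 kt
Leg 4: heading 194.8°; drift +28.1° → track 222.9°, groundspeed 109.9 kt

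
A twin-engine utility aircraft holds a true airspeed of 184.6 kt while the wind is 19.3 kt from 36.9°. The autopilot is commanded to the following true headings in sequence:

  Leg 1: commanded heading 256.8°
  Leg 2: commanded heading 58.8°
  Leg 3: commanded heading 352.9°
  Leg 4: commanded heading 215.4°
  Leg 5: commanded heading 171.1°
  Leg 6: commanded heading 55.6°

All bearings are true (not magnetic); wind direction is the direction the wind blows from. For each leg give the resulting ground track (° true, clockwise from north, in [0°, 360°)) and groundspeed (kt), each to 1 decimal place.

Leg 1: track=253.2°, groundspeed=199.8 kt
Leg 2: track=61.3°, groundspeed=166.8 kt
Leg 3: track=348.4°, groundspeed=171.2 kt
Leg 4: track=215.5°, groundspeed=203.9 kt
Leg 5: track=175.1°, groundspeed=198.5 kt
Leg 6: track=57.7°, groundspeed=166.4 kt

Leg 1: heading 256.8°; drift -3.6° → track 253.2°, groundspeed 199.8 kt
Leg 2: heading 58.8°; drift +2.5° → track 61.3°, groundspeed 166.8 kt
Leg 3: heading 352.9°; drift -4.5° → track 348.4°, groundspeed 171.2 kt
Leg 4: heading 215.4°; drift +0.1° → track 215.5°, groundspeed 203.9 kt
Leg 5: heading 171.1°; drift +4.0° → track 175.1°, groundspeed 198.5 kt
Leg 6: heading 55.6°; drift +2.1° → track 57.7°, groundspeed 166.4 kt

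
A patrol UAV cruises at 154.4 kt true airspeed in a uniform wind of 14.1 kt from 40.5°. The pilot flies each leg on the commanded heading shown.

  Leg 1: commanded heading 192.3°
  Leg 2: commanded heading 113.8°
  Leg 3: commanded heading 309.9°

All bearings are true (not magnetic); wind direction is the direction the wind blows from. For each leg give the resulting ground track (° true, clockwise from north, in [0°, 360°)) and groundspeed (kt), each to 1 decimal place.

Leg 1: track=194.6°, groundspeed=167.0 kt
Leg 2: track=118.9°, groundspeed=151.0 kt
Leg 3: track=304.7°, groundspeed=155.2 kt

Leg 1: heading 192.3°; drift +2.3° → track 194.6°, groundspeed 167.0 kt
Leg 2: heading 113.8°; drift +5.1° → track 118.9°, groundspeed 151.0 kt
Leg 3: heading 309.9°; drift -5.2° → track 304.7°, groundspeed 155.2 kt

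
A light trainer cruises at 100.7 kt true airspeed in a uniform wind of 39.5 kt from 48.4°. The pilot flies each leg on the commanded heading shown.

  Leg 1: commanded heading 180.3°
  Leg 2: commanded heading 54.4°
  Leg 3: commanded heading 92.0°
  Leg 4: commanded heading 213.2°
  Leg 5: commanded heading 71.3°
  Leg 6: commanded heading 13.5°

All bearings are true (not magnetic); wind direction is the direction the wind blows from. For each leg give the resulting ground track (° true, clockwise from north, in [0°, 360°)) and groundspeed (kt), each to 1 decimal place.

Leg 1: track=193.3°, groundspeed=130.4 kt
Leg 2: track=58.2°, groundspeed=61.6 kt
Leg 3: track=112.7°, groundspeed=77.1 kt
Leg 4: track=217.5°, groundspeed=139.2 kt
Leg 5: track=84.7°, groundspeed=66.1 kt
Leg 6: track=355.2°, groundspeed=71.9 kt

Leg 1: heading 180.3°; drift +13.0° → track 193.3°, groundspeed 130.4 kt
Leg 2: heading 54.4°; drift +3.8° → track 58.2°, groundspeed 61.6 kt
Leg 3: heading 92.0°; drift +20.7° → track 112.7°, groundspeed 77.1 kt
Leg 4: heading 213.2°; drift +4.3° → track 217.5°, groundspeed 139.2 kt
Leg 5: heading 71.3°; drift +13.4° → track 84.7°, groundspeed 66.1 kt
Leg 6: heading 13.5°; drift -18.3° → track 355.2°, groundspeed 71.9 kt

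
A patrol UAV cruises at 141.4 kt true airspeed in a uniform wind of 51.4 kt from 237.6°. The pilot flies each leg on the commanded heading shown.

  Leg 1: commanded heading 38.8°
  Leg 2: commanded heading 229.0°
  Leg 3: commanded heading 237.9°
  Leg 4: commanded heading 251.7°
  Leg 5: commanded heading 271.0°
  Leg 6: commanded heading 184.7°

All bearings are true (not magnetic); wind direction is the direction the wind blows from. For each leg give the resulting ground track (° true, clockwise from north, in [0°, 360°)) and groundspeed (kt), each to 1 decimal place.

Leg 1: heading 38.8°; drift +5.0° → track 43.8°, groundspeed 190.8 kt
Leg 2: heading 229.0°; drift -4.9° → track 224.1°, groundspeed 90.9 kt
Leg 3: heading 237.9°; drift +0.2° → track 238.1°, groundspeed 90.0 kt
Leg 4: heading 251.7°; drift +7.8° → track 259.5°, groundspeed 92.4 kt
Leg 5: heading 271.0°; drift +16.0° → track 287.0°, groundspeed 102.5 kt
Leg 6: heading 184.7°; drift -20.4° → track 164.3°, groundspeed 117.8 kt

Leg 1: track=43.8°, groundspeed=190.8 kt
Leg 2: track=224.1°, groundspeed=90.9 kt
Leg 3: track=238.1°, groundspeed=90.0 kt
Leg 4: track=259.5°, groundspeed=92.4 kt
Leg 5: track=287.0°, groundspeed=102.5 kt
Leg 6: track=164.3°, groundspeed=117.8 kt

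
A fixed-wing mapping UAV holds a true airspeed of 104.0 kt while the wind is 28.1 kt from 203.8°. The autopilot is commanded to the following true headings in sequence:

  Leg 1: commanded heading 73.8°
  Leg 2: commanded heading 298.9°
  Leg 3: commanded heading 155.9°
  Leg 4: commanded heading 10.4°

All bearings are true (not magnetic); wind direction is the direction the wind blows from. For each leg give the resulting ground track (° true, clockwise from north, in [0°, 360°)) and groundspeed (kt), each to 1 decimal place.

Leg 1: heading 73.8°; drift -10.0° → track 63.8°, groundspeed 123.9 kt
Leg 2: heading 298.9°; drift +14.7° → track 313.6°, groundspeed 110.1 kt
Leg 3: heading 155.9°; drift -13.8° → track 142.1°, groundspeed 87.7 kt
Leg 4: heading 10.4°; drift +2.8° → track 13.2°, groundspeed 131.5 kt

Leg 1: track=63.8°, groundspeed=123.9 kt
Leg 2: track=313.6°, groundspeed=110.1 kt
Leg 3: track=142.1°, groundspeed=87.7 kt
Leg 4: track=13.2°, groundspeed=131.5 kt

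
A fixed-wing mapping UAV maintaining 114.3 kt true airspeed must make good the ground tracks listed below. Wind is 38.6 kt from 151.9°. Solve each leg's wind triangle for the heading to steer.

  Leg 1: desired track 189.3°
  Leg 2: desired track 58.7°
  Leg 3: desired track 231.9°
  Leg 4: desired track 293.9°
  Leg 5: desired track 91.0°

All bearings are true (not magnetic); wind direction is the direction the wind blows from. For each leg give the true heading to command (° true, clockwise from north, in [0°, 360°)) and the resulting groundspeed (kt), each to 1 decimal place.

Leg 1: heading=177.5°, groundspeed=81.2 kt
Leg 2: heading=78.4°, groundspeed=109.8 kt
Leg 3: heading=212.5°, groundspeed=101.1 kt
Leg 4: heading=281.9°, groundspeed=142.2 kt
Leg 5: heading=108.2°, groundspeed=90.4 kt

Leg 1: desired track 189.3°; wind correction -11.8° → command heading 177.5°, groundspeed 81.2 kt
Leg 2: desired track 58.7°; wind correction +19.7° → command heading 78.4°, groundspeed 109.8 kt
Leg 3: desired track 231.9°; wind correction -19.4° → command heading 212.5°, groundspeed 101.1 kt
Leg 4: desired track 293.9°; wind correction -12.0° → command heading 281.9°, groundspeed 142.2 kt
Leg 5: desired track 91.0°; wind correction +17.2° → command heading 108.2°, groundspeed 90.4 kt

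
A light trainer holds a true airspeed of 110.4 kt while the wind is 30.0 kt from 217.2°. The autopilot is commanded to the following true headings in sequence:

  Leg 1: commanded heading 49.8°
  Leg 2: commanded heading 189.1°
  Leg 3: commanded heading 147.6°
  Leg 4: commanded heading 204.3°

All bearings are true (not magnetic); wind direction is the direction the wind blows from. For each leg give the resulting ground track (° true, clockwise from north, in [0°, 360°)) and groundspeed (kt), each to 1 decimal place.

Leg 1: heading 49.8°; drift -2.7° → track 47.1°, groundspeed 139.8 kt
Leg 2: heading 189.1°; drift -9.6° → track 179.5°, groundspeed 85.1 kt
Leg 3: heading 147.6°; drift -15.7° → track 131.9°, groundspeed 103.8 kt
Leg 4: heading 204.3°; drift -4.7° → track 199.6°, groundspeed 81.4 kt

Leg 1: track=47.1°, groundspeed=139.8 kt
Leg 2: track=179.5°, groundspeed=85.1 kt
Leg 3: track=131.9°, groundspeed=103.8 kt
Leg 4: track=199.6°, groundspeed=81.4 kt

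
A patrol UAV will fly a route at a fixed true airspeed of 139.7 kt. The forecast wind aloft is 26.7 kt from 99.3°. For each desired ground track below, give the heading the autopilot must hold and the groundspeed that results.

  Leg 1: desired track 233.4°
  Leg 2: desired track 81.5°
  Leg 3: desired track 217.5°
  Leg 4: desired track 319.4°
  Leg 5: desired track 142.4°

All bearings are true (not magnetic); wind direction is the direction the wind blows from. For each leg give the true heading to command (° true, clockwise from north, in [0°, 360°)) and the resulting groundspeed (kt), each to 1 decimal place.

Leg 1: heading=225.5°, groundspeed=157.0 kt
Leg 2: heading=84.8°, groundspeed=114.0 kt
Leg 3: heading=207.8°, groundspeed=150.3 kt
Leg 4: heading=326.5°, groundspeed=159.1 kt
Leg 5: heading=134.9°, groundspeed=119.0 kt

Leg 1: desired track 233.4°; wind correction -7.9° → command heading 225.5°, groundspeed 157.0 kt
Leg 2: desired track 81.5°; wind correction +3.3° → command heading 84.8°, groundspeed 114.0 kt
Leg 3: desired track 217.5°; wind correction -9.7° → command heading 207.8°, groundspeed 150.3 kt
Leg 4: desired track 319.4°; wind correction +7.1° → command heading 326.5°, groundspeed 159.1 kt
Leg 5: desired track 142.4°; wind correction -7.5° → command heading 134.9°, groundspeed 119.0 kt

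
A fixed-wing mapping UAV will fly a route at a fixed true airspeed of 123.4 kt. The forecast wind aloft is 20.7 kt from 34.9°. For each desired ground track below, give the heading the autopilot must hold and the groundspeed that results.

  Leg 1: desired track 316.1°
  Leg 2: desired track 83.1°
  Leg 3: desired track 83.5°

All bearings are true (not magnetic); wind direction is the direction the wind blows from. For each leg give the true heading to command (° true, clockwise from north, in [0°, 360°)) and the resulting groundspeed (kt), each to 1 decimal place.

Leg 1: desired track 316.1°; wind correction +9.5° → command heading 325.6°, groundspeed 117.7 kt
Leg 2: desired track 83.1°; wind correction -7.2° → command heading 75.9°, groundspeed 108.6 kt
Leg 3: desired track 83.5°; wind correction -7.2° → command heading 76.3°, groundspeed 108.7 kt

Leg 1: heading=325.6°, groundspeed=117.7 kt
Leg 2: heading=75.9°, groundspeed=108.6 kt
Leg 3: heading=76.3°, groundspeed=108.7 kt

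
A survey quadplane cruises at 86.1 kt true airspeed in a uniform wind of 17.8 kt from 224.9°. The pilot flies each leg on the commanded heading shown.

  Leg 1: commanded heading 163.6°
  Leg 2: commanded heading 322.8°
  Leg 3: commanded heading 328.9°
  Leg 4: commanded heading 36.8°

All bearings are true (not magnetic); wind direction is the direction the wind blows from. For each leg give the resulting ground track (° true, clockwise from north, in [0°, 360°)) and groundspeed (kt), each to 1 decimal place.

Leg 1: heading 163.6°; drift -11.4° → track 152.2°, groundspeed 79.1 kt
Leg 2: heading 322.8°; drift +11.3° → track 334.1°, groundspeed 90.3 kt
Leg 3: heading 328.9°; drift +10.8° → track 339.7°, groundspeed 92.0 kt
Leg 4: heading 36.8°; drift +1.4° → track 38.2°, groundspeed 103.8 kt

Leg 1: track=152.2°, groundspeed=79.1 kt
Leg 2: track=334.1°, groundspeed=90.3 kt
Leg 3: track=339.7°, groundspeed=92.0 kt
Leg 4: track=38.2°, groundspeed=103.8 kt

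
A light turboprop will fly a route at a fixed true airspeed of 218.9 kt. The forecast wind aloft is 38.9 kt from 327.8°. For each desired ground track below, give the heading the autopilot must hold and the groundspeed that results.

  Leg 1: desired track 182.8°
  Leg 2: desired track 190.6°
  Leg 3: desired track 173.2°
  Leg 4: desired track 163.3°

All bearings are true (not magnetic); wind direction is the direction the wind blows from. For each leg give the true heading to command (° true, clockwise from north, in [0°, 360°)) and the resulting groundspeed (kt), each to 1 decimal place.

Leg 1: heading=188.7°, groundspeed=249.6 kt
Leg 2: heading=197.5°, groundspeed=245.8 kt
Leg 3: heading=177.6°, groundspeed=253.4 kt
Leg 4: heading=166.0°, groundspeed=256.1 kt

Leg 1: desired track 182.8°; wind correction +5.9° → command heading 188.7°, groundspeed 249.6 kt
Leg 2: desired track 190.6°; wind correction +6.9° → command heading 197.5°, groundspeed 245.8 kt
Leg 3: desired track 173.2°; wind correction +4.4° → command heading 177.6°, groundspeed 253.4 kt
Leg 4: desired track 163.3°; wind correction +2.7° → command heading 166.0°, groundspeed 256.1 kt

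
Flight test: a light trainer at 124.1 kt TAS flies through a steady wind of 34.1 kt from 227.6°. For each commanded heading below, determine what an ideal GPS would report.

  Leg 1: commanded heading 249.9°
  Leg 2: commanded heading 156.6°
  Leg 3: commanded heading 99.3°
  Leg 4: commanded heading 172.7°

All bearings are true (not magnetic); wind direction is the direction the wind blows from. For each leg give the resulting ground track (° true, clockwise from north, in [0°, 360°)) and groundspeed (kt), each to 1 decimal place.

Leg 1: heading 249.9°; drift +8.0° → track 257.9°, groundspeed 93.5 kt
Leg 2: heading 156.6°; drift -15.9° → track 140.7°, groundspeed 117.5 kt
Leg 3: heading 99.3°; drift -10.4° → track 88.9°, groundspeed 147.7 kt
Leg 4: heading 172.7°; drift -14.9° → track 157.8°, groundspeed 108.2 kt

Leg 1: track=257.9°, groundspeed=93.5 kt
Leg 2: track=140.7°, groundspeed=117.5 kt
Leg 3: track=88.9°, groundspeed=147.7 kt
Leg 4: track=157.8°, groundspeed=108.2 kt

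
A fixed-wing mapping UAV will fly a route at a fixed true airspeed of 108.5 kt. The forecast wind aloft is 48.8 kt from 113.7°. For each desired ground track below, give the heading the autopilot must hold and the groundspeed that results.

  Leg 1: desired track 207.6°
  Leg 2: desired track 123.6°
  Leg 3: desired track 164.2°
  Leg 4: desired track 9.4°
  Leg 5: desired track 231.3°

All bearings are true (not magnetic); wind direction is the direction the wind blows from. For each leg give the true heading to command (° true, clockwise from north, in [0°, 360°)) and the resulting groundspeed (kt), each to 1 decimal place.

Leg 1: desired track 207.6°; wind correction -26.7° → command heading 180.9°, groundspeed 100.3 kt
Leg 2: desired track 123.6°; wind correction -4.4° → command heading 119.2°, groundspeed 60.1 kt
Leg 3: desired track 164.2°; wind correction -20.3° → command heading 143.9°, groundspeed 70.7 kt
Leg 4: desired track 9.4°; wind correction +25.8° → command heading 35.2°, groundspeed 109.7 kt
Leg 5: desired track 231.3°; wind correction -23.5° → command heading 207.8°, groundspeed 122.1 kt

Leg 1: heading=180.9°, groundspeed=100.3 kt
Leg 2: heading=119.2°, groundspeed=60.1 kt
Leg 3: heading=143.9°, groundspeed=70.7 kt
Leg 4: heading=35.2°, groundspeed=109.7 kt
Leg 5: heading=207.8°, groundspeed=122.1 kt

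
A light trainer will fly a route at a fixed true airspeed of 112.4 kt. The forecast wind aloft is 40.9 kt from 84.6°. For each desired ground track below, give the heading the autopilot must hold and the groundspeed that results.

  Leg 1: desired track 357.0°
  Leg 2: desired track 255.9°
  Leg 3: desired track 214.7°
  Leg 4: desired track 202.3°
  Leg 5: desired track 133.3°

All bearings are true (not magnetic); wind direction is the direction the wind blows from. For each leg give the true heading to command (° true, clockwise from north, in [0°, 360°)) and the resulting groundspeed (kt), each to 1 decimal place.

Leg 1: desired track 357.0°; wind correction +21.3° → command heading 18.3°, groundspeed 103.0 kt
Leg 2: desired track 255.9°; wind correction -3.2° → command heading 252.7°, groundspeed 152.7 kt
Leg 3: desired track 214.7°; wind correction -16.2° → command heading 198.5°, groundspeed 134.3 kt
Leg 4: desired track 202.3°; wind correction -18.8° → command heading 183.5°, groundspeed 125.4 kt
Leg 5: desired track 133.3°; wind correction -15.9° → command heading 117.4°, groundspeed 81.1 kt

Leg 1: heading=18.3°, groundspeed=103.0 kt
Leg 2: heading=252.7°, groundspeed=152.7 kt
Leg 3: heading=198.5°, groundspeed=134.3 kt
Leg 4: heading=183.5°, groundspeed=125.4 kt
Leg 5: heading=117.4°, groundspeed=81.1 kt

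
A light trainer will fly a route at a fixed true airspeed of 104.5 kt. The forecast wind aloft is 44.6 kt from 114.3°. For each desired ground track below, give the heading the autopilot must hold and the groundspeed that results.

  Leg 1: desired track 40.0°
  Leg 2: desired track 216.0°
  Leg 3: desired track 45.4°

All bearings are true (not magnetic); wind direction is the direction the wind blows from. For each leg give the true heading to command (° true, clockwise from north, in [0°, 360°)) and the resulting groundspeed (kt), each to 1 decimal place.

Leg 1: desired track 40.0°; wind correction +24.3° → command heading 64.3°, groundspeed 83.2 kt
Leg 2: desired track 216.0°; wind correction -24.7° → command heading 191.3°, groundspeed 104.0 kt
Leg 3: desired track 45.4°; wind correction +23.5° → command heading 68.9°, groundspeed 79.8 kt

Leg 1: heading=64.3°, groundspeed=83.2 kt
Leg 2: heading=191.3°, groundspeed=104.0 kt
Leg 3: heading=68.9°, groundspeed=79.8 kt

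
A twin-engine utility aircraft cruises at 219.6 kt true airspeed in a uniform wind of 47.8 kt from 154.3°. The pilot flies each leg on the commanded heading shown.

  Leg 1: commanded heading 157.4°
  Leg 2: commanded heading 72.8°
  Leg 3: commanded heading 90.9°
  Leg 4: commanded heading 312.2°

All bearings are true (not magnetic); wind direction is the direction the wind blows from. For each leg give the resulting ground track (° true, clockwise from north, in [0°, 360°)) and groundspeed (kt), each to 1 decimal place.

Leg 1: heading 157.4°; drift +0.9° → track 158.3°, groundspeed 171.9 kt
Leg 2: heading 72.8°; drift -12.5° → track 60.3°, groundspeed 217.7 kt
Leg 3: heading 90.9°; drift -12.2° → track 78.7°, groundspeed 202.8 kt
Leg 4: heading 312.2°; drift +3.9° → track 316.1°, groundspeed 264.5 kt

Leg 1: track=158.3°, groundspeed=171.9 kt
Leg 2: track=60.3°, groundspeed=217.7 kt
Leg 3: track=78.7°, groundspeed=202.8 kt
Leg 4: track=316.1°, groundspeed=264.5 kt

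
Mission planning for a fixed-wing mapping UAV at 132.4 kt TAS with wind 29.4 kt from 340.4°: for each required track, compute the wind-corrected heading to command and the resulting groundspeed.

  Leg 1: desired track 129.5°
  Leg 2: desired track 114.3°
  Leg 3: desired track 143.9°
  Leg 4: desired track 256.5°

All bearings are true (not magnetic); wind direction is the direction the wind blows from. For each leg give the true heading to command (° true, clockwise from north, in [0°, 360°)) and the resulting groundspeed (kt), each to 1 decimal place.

Leg 1: heading=123.0°, groundspeed=156.8 kt
Leg 2: heading=105.1°, groundspeed=151.1 kt
Leg 3: heading=140.3°, groundspeed=160.3 kt
Leg 4: heading=269.3°, groundspeed=126.0 kt

Leg 1: desired track 129.5°; wind correction -6.5° → command heading 123.0°, groundspeed 156.8 kt
Leg 2: desired track 114.3°; wind correction -9.2° → command heading 105.1°, groundspeed 151.1 kt
Leg 3: desired track 143.9°; wind correction -3.6° → command heading 140.3°, groundspeed 160.3 kt
Leg 4: desired track 256.5°; wind correction +12.8° → command heading 269.3°, groundspeed 126.0 kt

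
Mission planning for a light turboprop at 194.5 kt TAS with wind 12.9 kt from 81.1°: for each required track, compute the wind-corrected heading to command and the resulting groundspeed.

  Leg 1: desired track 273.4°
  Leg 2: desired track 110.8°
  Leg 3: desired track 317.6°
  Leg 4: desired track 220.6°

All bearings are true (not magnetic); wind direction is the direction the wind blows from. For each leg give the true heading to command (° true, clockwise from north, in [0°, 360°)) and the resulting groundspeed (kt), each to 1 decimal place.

Leg 1: heading=274.2°, groundspeed=207.1 kt
Leg 2: heading=108.9°, groundspeed=183.2 kt
Leg 3: heading=320.8°, groundspeed=201.3 kt
Leg 4: heading=218.1°, groundspeed=204.1 kt

Leg 1: desired track 273.4°; wind correction +0.8° → command heading 274.2°, groundspeed 207.1 kt
Leg 2: desired track 110.8°; wind correction -1.9° → command heading 108.9°, groundspeed 183.2 kt
Leg 3: desired track 317.6°; wind correction +3.2° → command heading 320.8°, groundspeed 201.3 kt
Leg 4: desired track 220.6°; wind correction -2.5° → command heading 218.1°, groundspeed 204.1 kt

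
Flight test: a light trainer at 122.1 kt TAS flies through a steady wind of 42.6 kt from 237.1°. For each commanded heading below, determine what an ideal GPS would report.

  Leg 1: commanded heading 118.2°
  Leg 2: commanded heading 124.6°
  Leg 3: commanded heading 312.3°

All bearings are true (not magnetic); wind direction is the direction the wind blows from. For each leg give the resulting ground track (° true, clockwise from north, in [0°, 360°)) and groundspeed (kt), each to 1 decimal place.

Leg 1: track=103.6°, groundspeed=147.5 kt
Leg 2: track=108.7°, groundspeed=143.9 kt
Leg 3: track=332.6°, groundspeed=118.6 kt

Leg 1: heading 118.2°; drift -14.6° → track 103.6°, groundspeed 147.5 kt
Leg 2: heading 124.6°; drift -15.9° → track 108.7°, groundspeed 143.9 kt
Leg 3: heading 312.3°; drift +20.3° → track 332.6°, groundspeed 118.6 kt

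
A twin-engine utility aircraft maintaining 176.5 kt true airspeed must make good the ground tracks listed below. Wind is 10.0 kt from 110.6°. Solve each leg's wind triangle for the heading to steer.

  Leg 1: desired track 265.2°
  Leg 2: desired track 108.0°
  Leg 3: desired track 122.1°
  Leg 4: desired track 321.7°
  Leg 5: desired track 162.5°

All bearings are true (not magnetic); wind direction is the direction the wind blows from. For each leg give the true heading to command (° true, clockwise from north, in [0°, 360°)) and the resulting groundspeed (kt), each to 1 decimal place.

Leg 1: desired track 265.2°; wind correction -1.4° → command heading 263.8°, groundspeed 185.5 kt
Leg 2: desired track 108.0°; wind correction +0.1° → command heading 108.1°, groundspeed 166.5 kt
Leg 3: desired track 122.1°; wind correction -0.6° → command heading 121.5°, groundspeed 166.7 kt
Leg 4: desired track 321.7°; wind correction +1.7° → command heading 323.4°, groundspeed 185.0 kt
Leg 5: desired track 162.5°; wind correction -2.6° → command heading 159.9°, groundspeed 170.2 kt

Leg 1: heading=263.8°, groundspeed=185.5 kt
Leg 2: heading=108.1°, groundspeed=166.5 kt
Leg 3: heading=121.5°, groundspeed=166.7 kt
Leg 4: heading=323.4°, groundspeed=185.0 kt
Leg 5: heading=159.9°, groundspeed=170.2 kt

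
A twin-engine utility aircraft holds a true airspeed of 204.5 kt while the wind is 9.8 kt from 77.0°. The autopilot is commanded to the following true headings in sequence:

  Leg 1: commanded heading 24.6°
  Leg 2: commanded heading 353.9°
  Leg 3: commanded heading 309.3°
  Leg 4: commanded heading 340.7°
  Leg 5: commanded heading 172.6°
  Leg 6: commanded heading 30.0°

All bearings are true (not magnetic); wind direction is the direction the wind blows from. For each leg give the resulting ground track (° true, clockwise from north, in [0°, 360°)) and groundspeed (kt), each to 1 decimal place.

Leg 1: heading 24.6°; drift -2.2° → track 22.4°, groundspeed 198.7 kt
Leg 2: heading 353.9°; drift -2.7° → track 351.2°, groundspeed 203.6 kt
Leg 3: heading 309.3°; drift -2.1° → track 307.2°, groundspeed 210.6 kt
Leg 4: heading 340.7°; drift -2.7° → track 338.0°, groundspeed 205.8 kt
Leg 5: heading 172.6°; drift +2.7° → track 175.3°, groundspeed 205.7 kt
Leg 6: heading 30.0°; drift -2.1° → track 27.9°, groundspeed 197.9 kt

Leg 1: track=22.4°, groundspeed=198.7 kt
Leg 2: track=351.2°, groundspeed=203.6 kt
Leg 3: track=307.2°, groundspeed=210.6 kt
Leg 4: track=338.0°, groundspeed=205.8 kt
Leg 5: track=175.3°, groundspeed=205.7 kt
Leg 6: track=27.9°, groundspeed=197.9 kt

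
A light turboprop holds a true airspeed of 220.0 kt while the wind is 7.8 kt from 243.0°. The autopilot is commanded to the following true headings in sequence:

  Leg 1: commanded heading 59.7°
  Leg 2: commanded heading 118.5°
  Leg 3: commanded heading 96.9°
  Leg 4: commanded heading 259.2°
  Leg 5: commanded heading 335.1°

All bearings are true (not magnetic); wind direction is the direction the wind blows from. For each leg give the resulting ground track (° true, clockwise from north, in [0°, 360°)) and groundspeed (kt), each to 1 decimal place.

Leg 1: heading 59.7°; drift +0.1° → track 59.8°, groundspeed 227.8 kt
Leg 2: heading 118.5°; drift -1.6° → track 116.9°, groundspeed 224.5 kt
Leg 3: heading 96.9°; drift -1.1° → track 95.8°, groundspeed 226.5 kt
Leg 4: heading 259.2°; drift +0.6° → track 259.8°, groundspeed 212.5 kt
Leg 5: heading 335.1°; drift +2.0° → track 337.1°, groundspeed 220.4 kt

Leg 1: track=59.8°, groundspeed=227.8 kt
Leg 2: track=116.9°, groundspeed=224.5 kt
Leg 3: track=95.8°, groundspeed=226.5 kt
Leg 4: track=259.8°, groundspeed=212.5 kt
Leg 5: track=337.1°, groundspeed=220.4 kt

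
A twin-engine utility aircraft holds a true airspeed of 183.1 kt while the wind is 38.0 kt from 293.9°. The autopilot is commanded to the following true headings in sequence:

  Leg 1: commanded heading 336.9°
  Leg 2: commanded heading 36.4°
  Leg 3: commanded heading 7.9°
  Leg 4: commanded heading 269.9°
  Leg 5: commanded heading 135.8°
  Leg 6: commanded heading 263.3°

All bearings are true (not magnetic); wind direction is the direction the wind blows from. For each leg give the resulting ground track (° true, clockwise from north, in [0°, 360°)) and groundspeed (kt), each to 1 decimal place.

Leg 1: track=346.4°, groundspeed=157.5 kt
Leg 2: track=47.4°, groundspeed=194.9 kt
Leg 3: track=19.8°, groundspeed=176.4 kt
Leg 4: track=264.0°, groundspeed=149.2 kt
Leg 5: track=132.1°, groundspeed=218.8 kt
Leg 6: track=256.0°, groundspeed=151.6 kt

Leg 1: heading 336.9°; drift +9.5° → track 346.4°, groundspeed 157.5 kt
Leg 2: heading 36.4°; drift +11.0° → track 47.4°, groundspeed 194.9 kt
Leg 3: heading 7.9°; drift +11.9° → track 19.8°, groundspeed 176.4 kt
Leg 4: heading 269.9°; drift -5.9° → track 264.0°, groundspeed 149.2 kt
Leg 5: heading 135.8°; drift -3.7° → track 132.1°, groundspeed 218.8 kt
Leg 6: heading 263.3°; drift -7.3° → track 256.0°, groundspeed 151.6 kt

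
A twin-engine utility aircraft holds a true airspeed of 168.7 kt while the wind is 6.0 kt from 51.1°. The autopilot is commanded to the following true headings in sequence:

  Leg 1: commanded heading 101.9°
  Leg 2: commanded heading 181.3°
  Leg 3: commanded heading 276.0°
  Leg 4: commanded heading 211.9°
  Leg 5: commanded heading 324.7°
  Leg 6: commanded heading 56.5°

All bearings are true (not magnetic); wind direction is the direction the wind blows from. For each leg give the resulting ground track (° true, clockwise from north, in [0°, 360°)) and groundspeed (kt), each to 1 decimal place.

Leg 1: track=103.5°, groundspeed=165.0 kt
Leg 2: track=182.8°, groundspeed=172.6 kt
Leg 3: track=274.6°, groundspeed=173.0 kt
Leg 4: track=212.5°, groundspeed=174.4 kt
Leg 5: track=322.7°, groundspeed=168.4 kt
Leg 6: track=56.7°, groundspeed=162.7 kt

Leg 1: heading 101.9°; drift +1.6° → track 103.5°, groundspeed 165.0 kt
Leg 2: heading 181.3°; drift +1.5° → track 182.8°, groundspeed 172.6 kt
Leg 3: heading 276.0°; drift -1.4° → track 274.6°, groundspeed 173.0 kt
Leg 4: heading 211.9°; drift +0.6° → track 212.5°, groundspeed 174.4 kt
Leg 5: heading 324.7°; drift -2.0° → track 322.7°, groundspeed 168.4 kt
Leg 6: heading 56.5°; drift +0.2° → track 56.7°, groundspeed 162.7 kt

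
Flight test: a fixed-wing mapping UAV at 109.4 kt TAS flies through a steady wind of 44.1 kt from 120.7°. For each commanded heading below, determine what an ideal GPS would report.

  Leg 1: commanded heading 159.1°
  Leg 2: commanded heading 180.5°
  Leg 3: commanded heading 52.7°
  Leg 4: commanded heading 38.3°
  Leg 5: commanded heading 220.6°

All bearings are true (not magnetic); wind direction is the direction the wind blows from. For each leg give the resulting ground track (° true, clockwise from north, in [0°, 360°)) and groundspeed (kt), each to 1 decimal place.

Leg 1: track=179.2°, groundspeed=79.7 kt
Leg 2: track=204.1°, groundspeed=95.2 kt
Leg 3: track=28.9°, groundspeed=101.5 kt
Leg 4: track=15.4°, groundspeed=112.4 kt
Leg 5: track=241.0°, groundspeed=124.8 kt

Leg 1: heading 159.1°; drift +20.1° → track 179.2°, groundspeed 79.7 kt
Leg 2: heading 180.5°; drift +23.6° → track 204.1°, groundspeed 95.2 kt
Leg 3: heading 52.7°; drift -23.8° → track 28.9°, groundspeed 101.5 kt
Leg 4: heading 38.3°; drift -22.9° → track 15.4°, groundspeed 112.4 kt
Leg 5: heading 220.6°; drift +20.4° → track 241.0°, groundspeed 124.8 kt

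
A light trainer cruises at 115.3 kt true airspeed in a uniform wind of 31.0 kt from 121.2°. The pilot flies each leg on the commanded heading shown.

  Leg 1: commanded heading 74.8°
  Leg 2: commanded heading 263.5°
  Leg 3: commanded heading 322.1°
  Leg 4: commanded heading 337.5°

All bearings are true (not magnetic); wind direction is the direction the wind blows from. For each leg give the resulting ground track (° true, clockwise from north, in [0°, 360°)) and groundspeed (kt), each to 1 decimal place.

Leg 1: heading 74.8°; drift -13.4° → track 61.4°, groundspeed 96.6 kt
Leg 2: heading 263.5°; drift +7.7° → track 271.2°, groundspeed 141.1 kt
Leg 3: heading 322.1°; drift -4.4° → track 317.7°, groundspeed 144.7 kt
Leg 4: heading 337.5°; drift -7.5° → track 330.0°, groundspeed 141.5 kt

Leg 1: track=61.4°, groundspeed=96.6 kt
Leg 2: track=271.2°, groundspeed=141.1 kt
Leg 3: track=317.7°, groundspeed=144.7 kt
Leg 4: track=330.0°, groundspeed=141.5 kt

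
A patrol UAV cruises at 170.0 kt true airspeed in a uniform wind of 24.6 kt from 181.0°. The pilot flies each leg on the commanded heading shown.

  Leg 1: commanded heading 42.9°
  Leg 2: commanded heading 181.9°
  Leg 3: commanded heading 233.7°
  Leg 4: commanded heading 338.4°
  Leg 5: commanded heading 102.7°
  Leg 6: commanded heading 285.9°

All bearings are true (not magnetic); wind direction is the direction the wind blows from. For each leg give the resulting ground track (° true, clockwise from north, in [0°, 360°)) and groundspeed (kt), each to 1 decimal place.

Leg 1: heading 42.9°; drift -5.0° → track 37.9°, groundspeed 189.0 kt
Leg 2: heading 181.9°; drift +0.2° → track 182.1°, groundspeed 145.4 kt
Leg 3: heading 233.7°; drift +7.2° → track 240.9°, groundspeed 156.3 kt
Leg 4: heading 338.4°; drift +2.8° → track 341.2°, groundspeed 192.9 kt
Leg 5: heading 102.7°; drift -8.3° → track 94.4°, groundspeed 166.8 kt
Leg 6: heading 285.9°; drift +7.7° → track 293.6°, groundspeed 177.9 kt

Leg 1: track=37.9°, groundspeed=189.0 kt
Leg 2: track=182.1°, groundspeed=145.4 kt
Leg 3: track=240.9°, groundspeed=156.3 kt
Leg 4: track=341.2°, groundspeed=192.9 kt
Leg 5: track=94.4°, groundspeed=166.8 kt
Leg 6: track=293.6°, groundspeed=177.9 kt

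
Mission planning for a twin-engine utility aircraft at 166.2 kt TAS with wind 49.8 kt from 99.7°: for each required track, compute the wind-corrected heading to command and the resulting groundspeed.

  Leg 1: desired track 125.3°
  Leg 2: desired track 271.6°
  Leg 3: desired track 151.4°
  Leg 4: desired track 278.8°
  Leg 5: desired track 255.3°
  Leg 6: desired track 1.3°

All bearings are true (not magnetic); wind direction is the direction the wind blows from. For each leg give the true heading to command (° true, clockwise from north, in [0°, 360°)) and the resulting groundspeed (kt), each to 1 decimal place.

Leg 1: desired track 125.3°; wind correction -7.4° → command heading 117.9°, groundspeed 119.9 kt
Leg 2: desired track 271.6°; wind correction -2.4° → command heading 269.2°, groundspeed 215.4 kt
Leg 3: desired track 151.4°; wind correction -13.6° → command heading 137.8°, groundspeed 130.7 kt
Leg 4: desired track 278.8°; wind correction -0.3° → command heading 278.5°, groundspeed 216.0 kt
Leg 5: desired track 255.3°; wind correction -7.1° → command heading 248.2°, groundspeed 210.3 kt
Leg 6: desired track 1.3°; wind correction +17.2° → command heading 18.5°, groundspeed 166.0 kt

Leg 1: heading=117.9°, groundspeed=119.9 kt
Leg 2: heading=269.2°, groundspeed=215.4 kt
Leg 3: heading=137.8°, groundspeed=130.7 kt
Leg 4: heading=278.5°, groundspeed=216.0 kt
Leg 5: heading=248.2°, groundspeed=210.3 kt
Leg 6: heading=18.5°, groundspeed=166.0 kt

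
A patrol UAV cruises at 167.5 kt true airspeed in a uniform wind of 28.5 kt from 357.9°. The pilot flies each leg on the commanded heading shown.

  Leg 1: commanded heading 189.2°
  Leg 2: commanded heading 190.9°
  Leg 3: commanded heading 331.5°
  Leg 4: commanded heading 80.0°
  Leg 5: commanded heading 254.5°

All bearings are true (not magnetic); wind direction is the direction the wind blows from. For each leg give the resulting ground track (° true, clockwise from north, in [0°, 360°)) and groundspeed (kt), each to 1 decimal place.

Leg 1: heading 189.2°; drift -1.6° → track 187.6°, groundspeed 195.5 kt
Leg 2: heading 190.9°; drift -1.9° → track 189.0°, groundspeed 195.4 kt
Leg 3: heading 331.5°; drift -5.1° → track 326.4°, groundspeed 142.5 kt
Leg 4: heading 80.0°; drift +9.8° → track 89.8°, groundspeed 166.0 kt
Leg 5: heading 254.5°; drift -9.0° → track 245.5°, groundspeed 176.3 kt

Leg 1: track=187.6°, groundspeed=195.5 kt
Leg 2: track=189.0°, groundspeed=195.4 kt
Leg 3: track=326.4°, groundspeed=142.5 kt
Leg 4: track=89.8°, groundspeed=166.0 kt
Leg 5: track=245.5°, groundspeed=176.3 kt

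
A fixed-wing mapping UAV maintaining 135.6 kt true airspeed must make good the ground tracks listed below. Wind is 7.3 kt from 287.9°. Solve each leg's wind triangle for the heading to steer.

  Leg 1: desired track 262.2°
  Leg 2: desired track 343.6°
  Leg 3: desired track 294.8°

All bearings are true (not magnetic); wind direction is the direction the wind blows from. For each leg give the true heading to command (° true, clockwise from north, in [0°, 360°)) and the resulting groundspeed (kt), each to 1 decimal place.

Leg 1: desired track 262.2°; wind correction +1.3° → command heading 263.5°, groundspeed 129.0 kt
Leg 2: desired track 343.6°; wind correction -2.5° → command heading 341.1°, groundspeed 131.4 kt
Leg 3: desired track 294.8°; wind correction -0.4° → command heading 294.4°, groundspeed 128.4 kt

Leg 1: heading=263.5°, groundspeed=129.0 kt
Leg 2: heading=341.1°, groundspeed=131.4 kt
Leg 3: heading=294.4°, groundspeed=128.4 kt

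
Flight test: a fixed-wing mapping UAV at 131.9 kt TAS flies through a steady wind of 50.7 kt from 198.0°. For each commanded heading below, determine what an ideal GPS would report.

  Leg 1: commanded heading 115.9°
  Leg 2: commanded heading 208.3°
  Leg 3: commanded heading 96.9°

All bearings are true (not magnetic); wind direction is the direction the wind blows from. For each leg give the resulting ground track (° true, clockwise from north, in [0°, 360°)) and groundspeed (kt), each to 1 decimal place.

Leg 1: track=94.0°, groundspeed=134.6 kt
Leg 2: track=214.6°, groundspeed=82.5 kt
Leg 3: track=77.5°, groundspeed=150.1 kt

Leg 1: heading 115.9°; drift -21.9° → track 94.0°, groundspeed 134.6 kt
Leg 2: heading 208.3°; drift +6.3° → track 214.6°, groundspeed 82.5 kt
Leg 3: heading 96.9°; drift -19.4° → track 77.5°, groundspeed 150.1 kt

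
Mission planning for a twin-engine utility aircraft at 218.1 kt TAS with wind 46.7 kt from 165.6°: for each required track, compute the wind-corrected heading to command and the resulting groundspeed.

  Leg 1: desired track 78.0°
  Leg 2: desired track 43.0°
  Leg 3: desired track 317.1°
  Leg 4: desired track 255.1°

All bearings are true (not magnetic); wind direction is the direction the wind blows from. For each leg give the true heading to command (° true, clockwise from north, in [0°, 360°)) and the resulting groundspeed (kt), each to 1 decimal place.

Leg 1: heading=90.4°, groundspeed=211.1 kt
Leg 2: heading=53.4°, groundspeed=239.7 kt
Leg 3: heading=311.2°, groundspeed=258.0 kt
Leg 4: heading=242.7°, groundspeed=212.6 kt

Leg 1: desired track 78.0°; wind correction +12.4° → command heading 90.4°, groundspeed 211.1 kt
Leg 2: desired track 43.0°; wind correction +10.4° → command heading 53.4°, groundspeed 239.7 kt
Leg 3: desired track 317.1°; wind correction -5.9° → command heading 311.2°, groundspeed 258.0 kt
Leg 4: desired track 255.1°; wind correction -12.4° → command heading 242.7°, groundspeed 212.6 kt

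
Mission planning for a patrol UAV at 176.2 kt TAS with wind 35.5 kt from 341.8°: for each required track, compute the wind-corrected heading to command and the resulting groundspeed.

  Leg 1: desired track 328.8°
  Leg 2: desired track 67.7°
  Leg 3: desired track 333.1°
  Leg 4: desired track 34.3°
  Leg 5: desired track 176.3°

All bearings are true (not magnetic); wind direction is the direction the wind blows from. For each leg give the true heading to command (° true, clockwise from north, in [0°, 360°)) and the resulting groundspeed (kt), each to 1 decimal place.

Leg 1: desired track 328.8°; wind correction +2.6° → command heading 331.4°, groundspeed 141.4 kt
Leg 2: desired track 67.7°; wind correction -11.6° → command heading 56.1°, groundspeed 170.1 kt
Leg 3: desired track 333.1°; wind correction +1.7° → command heading 334.8°, groundspeed 141.0 kt
Leg 4: desired track 34.3°; wind correction -9.2° → command heading 25.1°, groundspeed 152.3 kt
Leg 5: desired track 176.3°; wind correction +2.9° → command heading 179.2°, groundspeed 210.3 kt

Leg 1: heading=331.4°, groundspeed=141.4 kt
Leg 2: heading=56.1°, groundspeed=170.1 kt
Leg 3: heading=334.8°, groundspeed=141.0 kt
Leg 4: heading=25.1°, groundspeed=152.3 kt
Leg 5: heading=179.2°, groundspeed=210.3 kt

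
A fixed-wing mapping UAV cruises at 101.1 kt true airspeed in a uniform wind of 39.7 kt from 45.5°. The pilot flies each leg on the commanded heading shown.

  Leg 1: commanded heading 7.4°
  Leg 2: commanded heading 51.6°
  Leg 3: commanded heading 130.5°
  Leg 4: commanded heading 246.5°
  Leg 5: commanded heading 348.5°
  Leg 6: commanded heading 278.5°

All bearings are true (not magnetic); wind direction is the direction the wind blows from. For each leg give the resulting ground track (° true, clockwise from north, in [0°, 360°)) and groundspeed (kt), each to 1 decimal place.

Leg 1: track=348.1°, groundspeed=74.0 kt
Leg 2: track=55.5°, groundspeed=61.8 kt
Leg 3: track=152.6°, groundspeed=105.3 kt
Leg 4: track=240.6°, groundspeed=138.9 kt
Leg 5: track=325.8°, groundspeed=86.2 kt
Leg 6: track=264.3°, groundspeed=129.0 kt

Leg 1: heading 7.4°; drift -19.3° → track 348.1°, groundspeed 74.0 kt
Leg 2: heading 51.6°; drift +3.9° → track 55.5°, groundspeed 61.8 kt
Leg 3: heading 130.5°; drift +22.1° → track 152.6°, groundspeed 105.3 kt
Leg 4: heading 246.5°; drift -5.9° → track 240.6°, groundspeed 138.9 kt
Leg 5: heading 348.5°; drift -22.7° → track 325.8°, groundspeed 86.2 kt
Leg 6: heading 278.5°; drift -14.2° → track 264.3°, groundspeed 129.0 kt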